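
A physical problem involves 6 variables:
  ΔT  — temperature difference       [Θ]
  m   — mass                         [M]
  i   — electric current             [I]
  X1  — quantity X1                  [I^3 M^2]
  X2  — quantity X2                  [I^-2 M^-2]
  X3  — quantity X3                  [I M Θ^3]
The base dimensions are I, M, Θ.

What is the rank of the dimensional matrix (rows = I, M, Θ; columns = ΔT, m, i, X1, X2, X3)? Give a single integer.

3

Exponent matrix [I,M,Θ] × [ΔT,m,i,X1,X2,X3]:
  I: [ 0  0  1  3 -2  1]
  M: [ 0  1  0  2 -2  1]
  Θ: [ 1  0  0  0  0  3]
Echelon form has 3 nonzero rows (pivots: ΔT,m,i)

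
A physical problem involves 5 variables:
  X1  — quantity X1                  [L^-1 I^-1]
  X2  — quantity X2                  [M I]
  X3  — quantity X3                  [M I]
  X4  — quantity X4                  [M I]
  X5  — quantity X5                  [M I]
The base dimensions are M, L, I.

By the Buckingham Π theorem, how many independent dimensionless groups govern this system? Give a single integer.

Write exponents as rows M,L,I / cols X1,X2,X3,X4,X5:
  M: [ 0  1  1  1  1]
  L: [-1  0  0  0  0]
  I: [-1  1  1  1  1]
Echelon form has 2 nonzero rows (pivots: X1,X2)
5 vars − rank 2 = 3 Π groups

3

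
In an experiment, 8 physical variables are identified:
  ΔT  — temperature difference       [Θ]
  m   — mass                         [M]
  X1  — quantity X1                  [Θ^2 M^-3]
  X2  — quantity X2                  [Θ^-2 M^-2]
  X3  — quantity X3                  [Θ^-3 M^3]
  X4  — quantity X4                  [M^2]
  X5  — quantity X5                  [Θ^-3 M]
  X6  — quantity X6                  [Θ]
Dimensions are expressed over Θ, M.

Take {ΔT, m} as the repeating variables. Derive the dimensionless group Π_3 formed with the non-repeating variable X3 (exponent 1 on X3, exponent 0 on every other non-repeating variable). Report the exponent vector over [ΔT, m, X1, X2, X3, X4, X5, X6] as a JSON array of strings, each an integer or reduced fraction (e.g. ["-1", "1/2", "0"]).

Dimensional matrix (Θ×M by ΔT×m×X1×X2×X3×X4×X5×X6):
  Θ: [ 1  0  2 -2 -3  0 -3  1]
  M: [ 0  1 -3 -2  3  2  1  0]
Row reduction gives pivot columns ΔT,m; rank = 2
Repeat: ΔT,m; free: X1,X2,X3,X4,X5,X6
RREF:
  r0: [   1    0    2   -2   -3    0   -3    1]
  r1: [   0    1   -3   -2    3    2    1    0]
Fix exponent of X3 at 1, X1 at 0, X2 at 0, X4 at 0, X5 at 0, X6 at 0; solve each RREF row for its pivot's exponent:
  r0: exp(ΔT) + (-3)·1 = 0 ⇒ exp(ΔT) = 3
  r1: exp(m) + (3)·1 = 0 ⇒ exp(m) = -3
Π_3 = ΔT^3 · m^-3 · X3

["3", "-3", "0", "0", "1", "0", "0", "0"]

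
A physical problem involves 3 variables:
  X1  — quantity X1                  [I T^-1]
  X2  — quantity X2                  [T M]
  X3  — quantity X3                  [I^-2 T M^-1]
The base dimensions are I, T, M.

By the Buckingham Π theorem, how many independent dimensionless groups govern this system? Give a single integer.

1

Dimensional matrix (I×T×M by X1×X2×X3):
  I: [ 1  0 -2]
  T: [-1  1  1]
  M: [ 0  1 -1]
Echelon form has 2 nonzero rows (pivots: X1,X2)
3 vars − rank 2 = 1 Π group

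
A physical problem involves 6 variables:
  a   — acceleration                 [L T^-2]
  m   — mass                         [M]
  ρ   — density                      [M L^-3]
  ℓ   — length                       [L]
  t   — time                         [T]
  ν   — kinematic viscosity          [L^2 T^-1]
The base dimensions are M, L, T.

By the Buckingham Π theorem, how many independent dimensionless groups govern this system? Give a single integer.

Exponent matrix [M,L,T] × [a,m,ρ,ℓ,t,ν]:
  M: [ 0  1  1  0  0  0]
  L: [ 1  0 -3  1  0  2]
  T: [-2  0  0  0  1 -1]
Echelon form has 3 nonzero rows (pivots: a,m,ρ)
6 vars − rank 3 = 3 Π groups

3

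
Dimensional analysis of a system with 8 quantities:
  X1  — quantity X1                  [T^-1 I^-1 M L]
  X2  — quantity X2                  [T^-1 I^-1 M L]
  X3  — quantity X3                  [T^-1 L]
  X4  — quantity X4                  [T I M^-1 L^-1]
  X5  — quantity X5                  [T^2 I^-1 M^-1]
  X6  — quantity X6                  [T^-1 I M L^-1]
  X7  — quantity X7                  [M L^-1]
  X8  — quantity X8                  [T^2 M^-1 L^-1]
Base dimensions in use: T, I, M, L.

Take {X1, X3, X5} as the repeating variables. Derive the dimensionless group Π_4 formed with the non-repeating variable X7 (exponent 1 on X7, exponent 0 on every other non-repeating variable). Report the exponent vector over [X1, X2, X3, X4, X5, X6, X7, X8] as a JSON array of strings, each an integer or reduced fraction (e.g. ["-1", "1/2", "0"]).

Write exponents as rows T,I,M,L / cols X1,X2,X3,X4,X5,X6,X7,X8:
  T: [-1 -1 -1  1  2 -1  0  2]
  I: [-1 -1  0  1 -1  1  0  0]
  M: [ 1  1  0 -1 -1  1  1 -1]
  L: [ 1  1  1 -1  0 -1 -1 -1]
Row reduction gives pivot columns X1,X3,X5; rank = 3
Pivot set = {X1,X3,X5}, free = {X2,X4,X6,X7,X8}
RREF:
  r0: [   1    1    0   -1    0    0  1/2 -1/2]
  r1: [   0    0    1    0    0   -1 -3/2 -1/2]
  r2: [   0    0    0    0    1   -1 -1/2  1/2]
  r3: [   0    0    0    0    0    0    0    0]
Fix exponent of X7 at 1, X2 at 0, X4 at 0, X6 at 0, X8 at 0; solve each RREF row for its pivot's exponent:
  r0: exp(X1) + (1/2)·1 = 0 ⇒ exp(X1) = -1/2
  r1: exp(X3) + (-3/2)·1 = 0 ⇒ exp(X3) = 3/2
  r2: exp(X5) + (-1/2)·1 = 0 ⇒ exp(X5) = 1/2
Π_4 = X1^(-1/2) · X3^(3/2) · X5^(1/2) · X7

["-1/2", "0", "3/2", "0", "1/2", "0", "1", "0"]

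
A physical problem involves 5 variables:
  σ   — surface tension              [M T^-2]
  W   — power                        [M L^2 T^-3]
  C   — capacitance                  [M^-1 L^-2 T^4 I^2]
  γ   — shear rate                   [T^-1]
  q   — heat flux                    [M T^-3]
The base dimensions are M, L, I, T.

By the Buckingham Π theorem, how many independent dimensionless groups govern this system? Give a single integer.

Write exponents as rows M,L,I,T / cols σ,W,C,γ,q:
  M: [ 1  1 -1  0  1]
  L: [ 0  2 -2  0  0]
  I: [ 0  0  2  0  0]
  T: [-2 -3  4 -1 -3]
Echelon form has 4 nonzero rows (pivots: σ,W,C,γ)
n=5, r=4 ⇒ 1 dimensionless group

1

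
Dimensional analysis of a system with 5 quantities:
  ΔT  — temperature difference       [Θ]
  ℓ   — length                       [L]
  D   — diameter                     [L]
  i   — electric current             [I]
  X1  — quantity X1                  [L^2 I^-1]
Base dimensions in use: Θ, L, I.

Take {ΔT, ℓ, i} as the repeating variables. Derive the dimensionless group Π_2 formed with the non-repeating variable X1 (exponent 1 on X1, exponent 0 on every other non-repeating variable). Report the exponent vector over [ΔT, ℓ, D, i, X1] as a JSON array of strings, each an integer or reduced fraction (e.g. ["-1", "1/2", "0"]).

["0", "-2", "0", "1", "1"]

Dimensional matrix (Θ×L×I by ΔT×ℓ×D×i×X1):
  Θ: [ 1  0  0  0  0]
  L: [ 0  1  1  0  2]
  I: [ 0  0  0  1 -1]
RREF → pivots at {ΔT,ℓ,i} ⇒ r = 3
Pivot set = {ΔT,ℓ,i}, free = {D,X1}
RREF:
  r0: [   1    0    0    0    0]
  r1: [   0    1    1    0    2]
  r2: [   0    0    0    1   -1]
Fix exponent of X1 at 1, D at 0; solve each RREF row for its pivot's exponent:
  r0: exp(ΔT) + (0)·1 = 0 ⇒ exp(ΔT) = 0
  r1: exp(ℓ) + (2)·1 = 0 ⇒ exp(ℓ) = -2
  r2: exp(i) + (-1)·1 = 0 ⇒ exp(i) = 1
Π_2 = ℓ^-2 · i · X1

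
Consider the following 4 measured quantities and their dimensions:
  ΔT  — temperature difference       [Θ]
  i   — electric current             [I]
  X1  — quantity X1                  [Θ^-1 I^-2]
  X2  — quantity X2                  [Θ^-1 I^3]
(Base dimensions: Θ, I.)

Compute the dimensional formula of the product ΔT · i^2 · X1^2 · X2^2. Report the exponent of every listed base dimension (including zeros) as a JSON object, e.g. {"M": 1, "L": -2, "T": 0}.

Dimensional matrix (Θ×I by ΔT×i×X1×X2):
  Θ: [ 1  0 -1 -1]
  I: [ 0  1 -2  3]
  [Θ]: (1)·1+(2)·0+(2)·-1+(2)·-1 = -3
  [I]: (1)·0+(2)·1+(2)·-2+(2)·3 = 4
⇒ Θ^-3 I^4

{"Θ": -3, "I": 4}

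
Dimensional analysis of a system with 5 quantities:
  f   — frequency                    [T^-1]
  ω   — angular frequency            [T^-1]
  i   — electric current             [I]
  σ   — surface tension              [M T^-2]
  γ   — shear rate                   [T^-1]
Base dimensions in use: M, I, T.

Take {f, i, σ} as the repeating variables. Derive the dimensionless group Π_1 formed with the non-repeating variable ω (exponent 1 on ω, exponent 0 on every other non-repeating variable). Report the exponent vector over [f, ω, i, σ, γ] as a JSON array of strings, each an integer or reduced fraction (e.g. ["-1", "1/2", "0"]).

Exponent matrix [M,I,T] × [f,ω,i,σ,γ]:
  M: [ 0  0  0  1  0]
  I: [ 0  0  1  0  0]
  T: [-1 -1  0 -2 -1]
Echelon form has 3 nonzero rows (pivots: f,i,σ)
Pivot set = {f,i,σ}, free = {ω,γ}
RREF:
  r0: [   1    1    0    0    1]
  r1: [   0    0    1    0    0]
  r2: [   0    0    0    1    0]
Fix exponent of ω at 1, γ at 0; solve each RREF row for its pivot's exponent:
  r0: exp(f) + (1)·1 = 0 ⇒ exp(f) = -1
  r1: exp(i) + (0)·1 = 0 ⇒ exp(i) = 0
  r2: exp(σ) + (0)·1 = 0 ⇒ exp(σ) = 0
Π_1 = f^-1 · ω

["-1", "1", "0", "0", "0"]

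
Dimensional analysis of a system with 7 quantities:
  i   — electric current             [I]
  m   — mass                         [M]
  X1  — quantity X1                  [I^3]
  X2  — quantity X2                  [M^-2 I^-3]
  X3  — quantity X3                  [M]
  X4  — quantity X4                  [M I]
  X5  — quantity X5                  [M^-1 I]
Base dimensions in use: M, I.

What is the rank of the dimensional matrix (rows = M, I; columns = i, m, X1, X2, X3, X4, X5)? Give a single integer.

2

Exponent matrix [M,I] × [i,m,X1,X2,X3,X4,X5]:
  M: [ 0  1  0 -2  1  1 -1]
  I: [ 1  0  3 -3  0  1  1]
Row reduction gives pivot columns i,m; rank = 2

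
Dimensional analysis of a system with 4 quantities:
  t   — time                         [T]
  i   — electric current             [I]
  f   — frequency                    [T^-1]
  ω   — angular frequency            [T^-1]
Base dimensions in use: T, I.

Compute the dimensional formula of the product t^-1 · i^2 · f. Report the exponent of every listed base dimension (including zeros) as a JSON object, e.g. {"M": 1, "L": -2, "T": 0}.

{"T": -2, "I": 2}

Dimensional matrix (T×I by t×i×f×ω):
  T: [ 1  0 -1 -1]
  I: [ 0  1  0  0]
  [T]: (-1)·1+(2)·0+(1)·-1 = -2
  [I]: (-1)·0+(2)·1+(1)·0 = 2
⇒ T^-2 I^2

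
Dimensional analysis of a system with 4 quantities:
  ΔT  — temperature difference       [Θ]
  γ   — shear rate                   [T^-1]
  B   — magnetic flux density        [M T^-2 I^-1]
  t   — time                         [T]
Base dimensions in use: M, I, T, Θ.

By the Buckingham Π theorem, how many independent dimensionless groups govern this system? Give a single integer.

1

Exponent matrix [M,I,T,Θ] × [ΔT,γ,B,t]:
  M: [ 0  0  1  0]
  I: [ 0  0 -1  0]
  T: [ 0 -1 -2  1]
  Θ: [ 1  0  0  0]
Echelon form has 3 nonzero rows (pivots: ΔT,γ,B)
Π count = n − r = 4 − 3 = 1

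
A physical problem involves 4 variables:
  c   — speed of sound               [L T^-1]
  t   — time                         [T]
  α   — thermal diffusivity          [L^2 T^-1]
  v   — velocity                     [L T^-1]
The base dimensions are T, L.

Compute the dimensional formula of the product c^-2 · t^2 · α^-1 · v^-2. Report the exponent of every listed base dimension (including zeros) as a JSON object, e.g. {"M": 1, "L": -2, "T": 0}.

{"T": 7, "L": -6}

Dimensional matrix (T×L by c×t×α×v):
  T: [-1  1 -1 -1]
  L: [ 1  0  2  1]
  [T]: (-2)·-1+(2)·1+(-1)·-1+(-2)·-1 = 7
  [L]: (-2)·1+(2)·0+(-1)·2+(-2)·1 = -6
⇒ T^7 L^-6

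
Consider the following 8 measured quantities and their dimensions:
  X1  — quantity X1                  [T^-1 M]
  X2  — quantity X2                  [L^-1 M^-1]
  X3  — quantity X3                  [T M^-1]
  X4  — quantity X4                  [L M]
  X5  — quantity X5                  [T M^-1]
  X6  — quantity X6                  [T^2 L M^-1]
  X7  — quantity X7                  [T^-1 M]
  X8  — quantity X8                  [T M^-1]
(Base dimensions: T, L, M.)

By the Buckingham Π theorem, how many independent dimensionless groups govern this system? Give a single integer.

6

Dimensional matrix (T×L×M by X1×X2×X3×X4×X5×X6×X7×X8):
  T: [-1  0  1  0  1  2 -1  1]
  L: [ 0 -1  0  1  0  1  0  0]
  M: [ 1 -1 -1  1 -1 -1  1 -1]
Echelon form has 2 nonzero rows (pivots: X1,X2)
Π count = n − r = 8 − 2 = 6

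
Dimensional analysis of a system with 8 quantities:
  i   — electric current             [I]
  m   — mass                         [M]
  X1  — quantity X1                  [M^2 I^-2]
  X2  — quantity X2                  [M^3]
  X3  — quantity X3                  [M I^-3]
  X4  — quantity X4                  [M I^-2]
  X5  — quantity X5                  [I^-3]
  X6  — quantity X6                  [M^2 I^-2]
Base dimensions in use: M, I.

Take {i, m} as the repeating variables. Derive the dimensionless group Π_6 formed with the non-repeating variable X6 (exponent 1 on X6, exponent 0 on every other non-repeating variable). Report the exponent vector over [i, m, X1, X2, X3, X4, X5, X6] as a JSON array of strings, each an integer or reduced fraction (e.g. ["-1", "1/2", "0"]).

["2", "-2", "0", "0", "0", "0", "0", "1"]

Write exponents as rows M,I / cols i,m,X1,X2,X3,X4,X5,X6:
  M: [ 0  1  2  3  1  1  0  2]
  I: [ 1  0 -2  0 -3 -2 -3 -2]
RREF → pivots at {i,m} ⇒ r = 2
Pivot set = {i,m}, free = {X1,X2,X3,X4,X5,X6}
RREF:
  r0: [   1    0   -2    0   -3   -2   -3   -2]
  r1: [   0    1    2    3    1    1    0    2]
Fix exponent of X6 at 1, X1 at 0, X2 at 0, X3 at 0, X4 at 0, X5 at 0; solve each RREF row for its pivot's exponent:
  r0: exp(i) + (-2)·1 = 0 ⇒ exp(i) = 2
  r1: exp(m) + (2)·1 = 0 ⇒ exp(m) = -2
Π_6 = i^2 · m^-2 · X6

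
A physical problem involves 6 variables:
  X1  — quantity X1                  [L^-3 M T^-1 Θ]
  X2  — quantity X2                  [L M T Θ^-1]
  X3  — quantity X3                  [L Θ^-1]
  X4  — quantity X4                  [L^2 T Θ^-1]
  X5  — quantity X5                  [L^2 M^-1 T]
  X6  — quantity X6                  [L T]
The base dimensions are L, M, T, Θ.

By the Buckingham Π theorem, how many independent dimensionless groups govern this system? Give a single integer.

Write exponents as rows L,M,T,Θ / cols X1,X2,X3,X4,X5,X6:
  L: [-3  1  1  2  2  1]
  M: [ 1  1  0  0 -1  0]
  T: [-1  1  0  1  1  1]
  Θ: [ 1 -1 -1 -1  0  0]
Echelon form has 3 nonzero rows (pivots: X1,X2,X3)
Π count = n − r = 6 − 3 = 3

3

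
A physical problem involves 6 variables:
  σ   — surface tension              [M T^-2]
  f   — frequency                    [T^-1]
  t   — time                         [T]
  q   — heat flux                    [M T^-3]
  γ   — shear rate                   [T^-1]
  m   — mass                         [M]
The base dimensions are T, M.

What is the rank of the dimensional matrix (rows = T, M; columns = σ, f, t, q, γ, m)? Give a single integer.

2

Write exponents as rows T,M / cols σ,f,t,q,γ,m:
  T: [-2 -1  1 -3 -1  0]
  M: [ 1  0  0  1  0  1]
Row reduction gives pivot columns σ,f; rank = 2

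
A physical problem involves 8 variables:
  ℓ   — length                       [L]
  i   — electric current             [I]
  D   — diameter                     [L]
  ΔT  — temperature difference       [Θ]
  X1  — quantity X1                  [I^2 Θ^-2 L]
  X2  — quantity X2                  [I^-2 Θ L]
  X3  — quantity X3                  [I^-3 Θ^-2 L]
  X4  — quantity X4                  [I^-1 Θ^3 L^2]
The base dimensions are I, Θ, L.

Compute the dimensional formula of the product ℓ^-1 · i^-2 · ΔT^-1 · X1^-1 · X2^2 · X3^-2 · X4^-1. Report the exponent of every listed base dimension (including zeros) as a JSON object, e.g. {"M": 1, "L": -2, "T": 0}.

Dimensional matrix (I×Θ×L by ℓ×i×D×ΔT×X1×X2×X3×X4):
  I: [ 0  1  0  0  2 -2 -3 -1]
  Θ: [ 0  0  0  1 -2  1 -2  3]
  L: [ 1  0  1  0  1  1  1  2]
  [I]: (-1)·0+(-2)·1+(-1)·0+(-1)·2+(2)·-2+(-2)·-3+(-1)·-1 = -1
  [Θ]: (-1)·0+(-2)·0+(-1)·1+(-1)·-2+(2)·1+(-2)·-2+(-1)·3 = 4
  [L]: (-1)·1+(-2)·0+(-1)·0+(-1)·1+(2)·1+(-2)·1+(-1)·2 = -4
⇒ I^-1 Θ^4 L^-4

{"I": -1, "Θ": 4, "L": -4}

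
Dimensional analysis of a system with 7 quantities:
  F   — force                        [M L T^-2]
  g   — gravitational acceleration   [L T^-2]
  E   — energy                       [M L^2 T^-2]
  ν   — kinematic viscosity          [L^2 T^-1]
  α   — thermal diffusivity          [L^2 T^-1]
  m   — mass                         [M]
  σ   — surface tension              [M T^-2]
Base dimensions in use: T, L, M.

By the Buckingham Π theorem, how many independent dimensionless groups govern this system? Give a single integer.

Write exponents as rows T,L,M / cols F,g,E,ν,α,m,σ:
  T: [-2 -2 -2 -1 -1  0 -2]
  L: [ 1  1  2  2  2  0  0]
  M: [ 1  0  1  0  0  1  1]
Row reduction gives pivot columns F,g,E; rank = 3
7 vars − rank 3 = 4 Π groups

4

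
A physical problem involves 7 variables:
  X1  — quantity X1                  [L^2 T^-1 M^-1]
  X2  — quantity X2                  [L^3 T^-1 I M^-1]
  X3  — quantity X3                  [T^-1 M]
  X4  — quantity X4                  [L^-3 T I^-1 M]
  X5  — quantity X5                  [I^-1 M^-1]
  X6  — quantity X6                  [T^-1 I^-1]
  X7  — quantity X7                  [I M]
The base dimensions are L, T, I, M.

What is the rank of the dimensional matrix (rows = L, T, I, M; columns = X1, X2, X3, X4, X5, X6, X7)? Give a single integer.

3

Dimensional matrix (L×T×I×M by X1×X2×X3×X4×X5×X6×X7):
  L: [ 2  3  0 -3  0  0  0]
  T: [-1 -1 -1  1  0 -1  0]
  I: [ 0  1  0 -1 -1 -1  1]
  M: [-1 -1  1  1 -1  0  1]
RREF → pivots at {X1,X2,X3} ⇒ r = 3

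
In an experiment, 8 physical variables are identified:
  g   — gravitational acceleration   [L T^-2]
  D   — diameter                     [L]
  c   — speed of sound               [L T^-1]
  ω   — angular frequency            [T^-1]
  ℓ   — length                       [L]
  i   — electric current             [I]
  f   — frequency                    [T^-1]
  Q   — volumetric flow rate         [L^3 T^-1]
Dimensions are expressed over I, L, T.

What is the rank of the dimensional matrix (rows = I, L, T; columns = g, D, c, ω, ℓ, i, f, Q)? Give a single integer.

Exponent matrix [I,L,T] × [g,D,c,ω,ℓ,i,f,Q]:
  I: [ 0  0  0  0  0  1  0  0]
  L: [ 1  1  1  0  1  0  0  3]
  T: [-2  0 -1 -1  0  0 -1 -1]
RREF → pivots at {g,D,i} ⇒ r = 3

3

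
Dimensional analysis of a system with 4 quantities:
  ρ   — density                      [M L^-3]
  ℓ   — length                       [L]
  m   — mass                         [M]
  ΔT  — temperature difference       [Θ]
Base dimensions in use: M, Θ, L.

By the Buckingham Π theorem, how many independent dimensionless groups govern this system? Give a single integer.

Exponent matrix [M,Θ,L] × [ρ,ℓ,m,ΔT]:
  M: [ 1  0  1  0]
  Θ: [ 0  0  0  1]
  L: [-3  1  0  0]
RREF → pivots at {ρ,ℓ,ΔT} ⇒ r = 3
n=4, r=3 ⇒ 1 dimensionless group

1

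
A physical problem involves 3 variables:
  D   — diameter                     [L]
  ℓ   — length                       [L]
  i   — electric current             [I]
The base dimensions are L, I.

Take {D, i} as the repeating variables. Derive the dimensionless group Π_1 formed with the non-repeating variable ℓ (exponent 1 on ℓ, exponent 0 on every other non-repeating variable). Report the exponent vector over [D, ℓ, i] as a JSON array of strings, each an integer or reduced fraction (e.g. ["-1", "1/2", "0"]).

Exponent matrix [L,I] × [D,ℓ,i]:
  L: [ 1  1  0]
  I: [ 0  0  1]
Row reduction gives pivot columns D,i; rank = 2
Pivot set = {D,i}, free = {ℓ}
RREF:
  r0: [   1    1    0]
  r1: [   0    0    1]
Fix exponent of ℓ at 1; solve each RREF row for its pivot's exponent:
  r0: exp(D) + (1)·1 = 0 ⇒ exp(D) = -1
  r1: exp(i) + (0)·1 = 0 ⇒ exp(i) = 0
Π_1 = D^-1 · ℓ

["-1", "1", "0"]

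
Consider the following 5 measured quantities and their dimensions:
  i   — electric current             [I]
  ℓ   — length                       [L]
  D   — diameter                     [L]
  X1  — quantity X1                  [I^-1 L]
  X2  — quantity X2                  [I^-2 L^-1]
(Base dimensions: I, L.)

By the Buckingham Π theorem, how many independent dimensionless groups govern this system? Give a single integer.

3

Exponent matrix [I,L] × [i,ℓ,D,X1,X2]:
  I: [ 1  0  0 -1 -2]
  L: [ 0  1  1  1 -1]
Echelon form has 2 nonzero rows (pivots: i,ℓ)
n=5, r=2 ⇒ 3 dimensionless groups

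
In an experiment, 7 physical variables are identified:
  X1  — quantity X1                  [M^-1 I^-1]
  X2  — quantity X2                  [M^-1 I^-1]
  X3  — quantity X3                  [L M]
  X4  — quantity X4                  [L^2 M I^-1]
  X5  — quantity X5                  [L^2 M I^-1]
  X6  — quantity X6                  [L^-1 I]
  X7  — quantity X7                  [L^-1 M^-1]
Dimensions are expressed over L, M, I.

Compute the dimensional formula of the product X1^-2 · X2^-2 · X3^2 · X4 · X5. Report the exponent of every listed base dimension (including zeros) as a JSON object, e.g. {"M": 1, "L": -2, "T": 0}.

{"L": 6, "M": 8, "I": 2}

Exponent matrix [L,M,I] × [X1,X2,X3,X4,X5,X6,X7]:
  L: [ 0  0  1  2  2 -1 -1]
  M: [-1 -1  1  1  1  0 -1]
  I: [-1 -1  0 -1 -1  1  0]
  [L]: (-2)·0+(-2)·0+(2)·1+(1)·2+(1)·2 = 6
  [M]: (-2)·-1+(-2)·-1+(2)·1+(1)·1+(1)·1 = 8
  [I]: (-2)·-1+(-2)·-1+(2)·0+(1)·-1+(1)·-1 = 2
⇒ L^6 M^8 I^2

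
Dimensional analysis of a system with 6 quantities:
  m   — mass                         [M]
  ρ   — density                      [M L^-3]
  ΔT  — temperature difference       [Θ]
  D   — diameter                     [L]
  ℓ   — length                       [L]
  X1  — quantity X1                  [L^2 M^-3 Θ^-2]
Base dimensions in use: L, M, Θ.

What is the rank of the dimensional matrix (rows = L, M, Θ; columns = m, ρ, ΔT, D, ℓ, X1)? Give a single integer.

3

Exponent matrix [L,M,Θ] × [m,ρ,ΔT,D,ℓ,X1]:
  L: [ 0 -3  0  1  1  2]
  M: [ 1  1  0  0  0 -3]
  Θ: [ 0  0  1  0  0 -2]
Echelon form has 3 nonzero rows (pivots: m,ρ,ΔT)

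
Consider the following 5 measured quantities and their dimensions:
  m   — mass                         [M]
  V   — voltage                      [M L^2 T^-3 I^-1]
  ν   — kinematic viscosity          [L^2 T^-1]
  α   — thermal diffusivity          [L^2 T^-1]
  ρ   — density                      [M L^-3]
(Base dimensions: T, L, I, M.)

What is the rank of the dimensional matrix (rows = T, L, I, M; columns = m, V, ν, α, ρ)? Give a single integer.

Exponent matrix [T,L,I,M] × [m,V,ν,α,ρ]:
  T: [ 0 -3 -1 -1  0]
  L: [ 0  2  2  2 -3]
  I: [ 0 -1  0  0  0]
  M: [ 1  1  0  0  1]
Echelon form has 4 nonzero rows (pivots: m,V,ν,ρ)

4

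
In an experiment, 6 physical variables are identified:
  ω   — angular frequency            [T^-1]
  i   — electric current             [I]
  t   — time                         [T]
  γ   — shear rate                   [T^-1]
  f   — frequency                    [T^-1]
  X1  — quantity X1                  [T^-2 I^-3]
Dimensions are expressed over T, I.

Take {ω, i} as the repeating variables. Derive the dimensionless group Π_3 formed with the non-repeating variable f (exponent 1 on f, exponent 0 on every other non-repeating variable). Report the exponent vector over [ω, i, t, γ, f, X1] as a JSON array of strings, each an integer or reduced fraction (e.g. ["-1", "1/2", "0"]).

Exponent matrix [T,I] × [ω,i,t,γ,f,X1]:
  T: [-1  0  1 -1 -1 -2]
  I: [ 0  1  0  0  0 -3]
Row reduction gives pivot columns ω,i; rank = 2
Pivot set = {ω,i}, free = {t,γ,f,X1}
RREF:
  r0: [   1    0   -1    1    1    2]
  r1: [   0    1    0    0    0   -3]
Fix exponent of f at 1, t at 0, γ at 0, X1 at 0; solve each RREF row for its pivot's exponent:
  r0: exp(ω) + (1)·1 = 0 ⇒ exp(ω) = -1
  r1: exp(i) + (0)·1 = 0 ⇒ exp(i) = 0
Π_3 = ω^-1 · f

["-1", "0", "0", "0", "1", "0"]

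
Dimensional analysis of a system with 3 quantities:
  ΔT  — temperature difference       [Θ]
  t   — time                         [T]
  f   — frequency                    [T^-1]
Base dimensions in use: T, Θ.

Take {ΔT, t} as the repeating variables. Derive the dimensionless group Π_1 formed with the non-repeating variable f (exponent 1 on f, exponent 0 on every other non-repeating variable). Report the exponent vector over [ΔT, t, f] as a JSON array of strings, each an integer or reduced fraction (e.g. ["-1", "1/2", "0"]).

Dimensional matrix (T×Θ by ΔT×t×f):
  T: [ 0  1 -1]
  Θ: [ 1  0  0]
Row reduction gives pivot columns ΔT,t; rank = 2
Repeat: ΔT,t; free: f
RREF:
  r0: [   1    0    0]
  r1: [   0    1   -1]
Fix exponent of f at 1; solve each RREF row for its pivot's exponent:
  r0: exp(ΔT) + (0)·1 = 0 ⇒ exp(ΔT) = 0
  r1: exp(t) + (-1)·1 = 0 ⇒ exp(t) = 1
Π_1 = t · f

["0", "1", "1"]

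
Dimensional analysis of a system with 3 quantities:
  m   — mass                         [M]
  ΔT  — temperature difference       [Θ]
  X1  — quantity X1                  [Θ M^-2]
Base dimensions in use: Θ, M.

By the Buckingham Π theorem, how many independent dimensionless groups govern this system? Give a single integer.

Exponent matrix [Θ,M] × [m,ΔT,X1]:
  Θ: [ 0  1  1]
  M: [ 1  0 -2]
Row reduction gives pivot columns m,ΔT; rank = 2
n=3, r=2 ⇒ 1 dimensionless group

1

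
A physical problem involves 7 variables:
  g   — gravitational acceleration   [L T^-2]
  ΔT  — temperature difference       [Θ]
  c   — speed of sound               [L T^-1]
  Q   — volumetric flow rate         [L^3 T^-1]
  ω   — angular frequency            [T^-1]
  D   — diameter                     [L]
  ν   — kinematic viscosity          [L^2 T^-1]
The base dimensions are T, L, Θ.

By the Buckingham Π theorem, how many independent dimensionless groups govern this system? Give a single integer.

Write exponents as rows T,L,Θ / cols g,ΔT,c,Q,ω,D,ν:
  T: [-2  0 -1 -1 -1  0 -1]
  L: [ 1  0  1  3  0  1  2]
  Θ: [ 0  1  0  0  0  0  0]
Echelon form has 3 nonzero rows (pivots: g,ΔT,c)
Π count = n − r = 7 − 3 = 4

4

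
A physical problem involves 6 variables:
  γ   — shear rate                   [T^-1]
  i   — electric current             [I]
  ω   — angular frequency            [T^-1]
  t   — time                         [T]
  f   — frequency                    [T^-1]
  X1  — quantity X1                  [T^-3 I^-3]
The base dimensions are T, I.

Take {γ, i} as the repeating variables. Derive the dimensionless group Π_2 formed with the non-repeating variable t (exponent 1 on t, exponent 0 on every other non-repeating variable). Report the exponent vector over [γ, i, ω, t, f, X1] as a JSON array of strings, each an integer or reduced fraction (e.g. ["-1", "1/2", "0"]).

Exponent matrix [T,I] × [γ,i,ω,t,f,X1]:
  T: [-1  0 -1  1 -1 -3]
  I: [ 0  1  0  0  0 -3]
RREF → pivots at {γ,i} ⇒ r = 2
Repeat: γ,i; free: ω,t,f,X1
RREF:
  r0: [   1    0    1   -1    1    3]
  r1: [   0    1    0    0    0   -3]
Fix exponent of t at 1, ω at 0, f at 0, X1 at 0; solve each RREF row for its pivot's exponent:
  r0: exp(γ) + (-1)·1 = 0 ⇒ exp(γ) = 1
  r1: exp(i) + (0)·1 = 0 ⇒ exp(i) = 0
Π_2 = γ · t

["1", "0", "0", "1", "0", "0"]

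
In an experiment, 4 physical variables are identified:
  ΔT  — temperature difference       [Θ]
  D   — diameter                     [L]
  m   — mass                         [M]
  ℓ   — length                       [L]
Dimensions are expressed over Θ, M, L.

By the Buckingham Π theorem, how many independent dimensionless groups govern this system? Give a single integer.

1

Dimensional matrix (Θ×M×L by ΔT×D×m×ℓ):
  Θ: [ 1  0  0  0]
  M: [ 0  0  1  0]
  L: [ 0  1  0  1]
RREF → pivots at {ΔT,D,m} ⇒ r = 3
4 vars − rank 3 = 1 Π group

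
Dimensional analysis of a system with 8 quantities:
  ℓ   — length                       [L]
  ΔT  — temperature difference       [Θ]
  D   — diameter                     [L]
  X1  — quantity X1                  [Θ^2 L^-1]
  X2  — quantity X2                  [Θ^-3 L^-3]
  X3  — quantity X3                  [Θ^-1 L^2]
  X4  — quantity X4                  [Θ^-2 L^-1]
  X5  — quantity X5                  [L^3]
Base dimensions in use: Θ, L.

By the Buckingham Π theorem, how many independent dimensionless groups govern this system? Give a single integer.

6

Dimensional matrix (Θ×L by ℓ×ΔT×D×X1×X2×X3×X4×X5):
  Θ: [ 0  1  0  2 -3 -1 -2  0]
  L: [ 1  0  1 -1 -3  2 -1  3]
RREF → pivots at {ℓ,ΔT} ⇒ r = 2
8 vars − rank 2 = 6 Π groups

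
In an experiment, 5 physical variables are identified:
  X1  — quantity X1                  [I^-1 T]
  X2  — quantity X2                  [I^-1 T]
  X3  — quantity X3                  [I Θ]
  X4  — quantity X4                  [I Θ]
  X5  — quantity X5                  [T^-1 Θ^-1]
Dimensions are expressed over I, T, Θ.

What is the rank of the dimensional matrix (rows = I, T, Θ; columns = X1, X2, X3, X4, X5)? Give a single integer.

Exponent matrix [I,T,Θ] × [X1,X2,X3,X4,X5]:
  I: [-1 -1  1  1  0]
  T: [ 1  1  0  0 -1]
  Θ: [ 0  0  1  1 -1]
RREF → pivots at {X1,X3} ⇒ r = 2

2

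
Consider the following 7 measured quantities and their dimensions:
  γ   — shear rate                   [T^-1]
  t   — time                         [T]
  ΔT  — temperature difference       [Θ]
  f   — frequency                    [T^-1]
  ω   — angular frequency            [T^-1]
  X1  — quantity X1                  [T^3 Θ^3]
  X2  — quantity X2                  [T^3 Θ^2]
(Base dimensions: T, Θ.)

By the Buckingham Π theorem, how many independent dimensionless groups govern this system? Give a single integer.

Write exponents as rows T,Θ / cols γ,t,ΔT,f,ω,X1,X2:
  T: [-1  1  0 -1 -1  3  3]
  Θ: [ 0  0  1  0  0  3  2]
Row reduction gives pivot columns γ,ΔT; rank = 2
Π count = n − r = 7 − 2 = 5

5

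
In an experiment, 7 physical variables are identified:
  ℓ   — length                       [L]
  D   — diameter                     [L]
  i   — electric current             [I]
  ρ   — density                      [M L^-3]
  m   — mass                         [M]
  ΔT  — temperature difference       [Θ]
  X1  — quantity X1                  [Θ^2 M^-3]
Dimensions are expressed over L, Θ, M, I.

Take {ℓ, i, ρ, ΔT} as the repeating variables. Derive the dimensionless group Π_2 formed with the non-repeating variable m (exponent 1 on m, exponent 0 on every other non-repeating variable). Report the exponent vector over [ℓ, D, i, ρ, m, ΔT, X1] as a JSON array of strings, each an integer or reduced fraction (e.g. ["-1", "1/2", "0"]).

Dimensional matrix (L×Θ×M×I by ℓ×D×i×ρ×m×ΔT×X1):
  L: [ 1  1  0 -3  0  0  0]
  Θ: [ 0  0  0  0  0  1  2]
  M: [ 0  0  0  1  1  0 -3]
  I: [ 0  0  1  0  0  0  0]
RREF → pivots at {ℓ,i,ρ,ΔT} ⇒ r = 4
Pivot set = {ℓ,i,ρ,ΔT}, free = {D,m,X1}
RREF:
  r0: [   1    1    0    0    3    0   -9]
  r1: [   0    0    1    0    0    0    0]
  r2: [   0    0    0    1    1    0   -3]
  r3: [   0    0    0    0    0    1    2]
Fix exponent of m at 1, D at 0, X1 at 0; solve each RREF row for its pivot's exponent:
  r0: exp(ℓ) + (3)·1 = 0 ⇒ exp(ℓ) = -3
  r1: exp(i) + (0)·1 = 0 ⇒ exp(i) = 0
  r2: exp(ρ) + (1)·1 = 0 ⇒ exp(ρ) = -1
  r3: exp(ΔT) + (0)·1 = 0 ⇒ exp(ΔT) = 0
Π_2 = ℓ^-3 · ρ^-1 · m

["-3", "0", "0", "-1", "1", "0", "0"]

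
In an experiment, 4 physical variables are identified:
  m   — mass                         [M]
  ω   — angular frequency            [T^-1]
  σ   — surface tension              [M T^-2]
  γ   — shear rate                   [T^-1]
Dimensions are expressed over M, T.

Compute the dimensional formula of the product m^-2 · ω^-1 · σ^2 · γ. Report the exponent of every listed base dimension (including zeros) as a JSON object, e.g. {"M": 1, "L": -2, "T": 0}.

Exponent matrix [M,T] × [m,ω,σ,γ]:
  M: [ 1  0  1  0]
  T: [ 0 -1 -2 -1]
  [M]: (-2)·1+(-1)·0+(2)·1+(1)·0 = 0
  [T]: (-2)·0+(-1)·-1+(2)·-2+(1)·-1 = -4
⇒ T^-4

{"M": 0, "T": -4}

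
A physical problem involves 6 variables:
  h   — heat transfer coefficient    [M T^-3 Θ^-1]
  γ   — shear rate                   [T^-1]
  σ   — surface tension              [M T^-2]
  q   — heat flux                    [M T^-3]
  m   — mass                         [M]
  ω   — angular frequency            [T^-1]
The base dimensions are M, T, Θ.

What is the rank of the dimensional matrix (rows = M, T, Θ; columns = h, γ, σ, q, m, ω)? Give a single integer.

Exponent matrix [M,T,Θ] × [h,γ,σ,q,m,ω]:
  M: [ 1  0  1  1  1  0]
  T: [-3 -1 -2 -3  0 -1]
  Θ: [-1  0  0  0  0  0]
RREF → pivots at {h,γ,σ} ⇒ r = 3

3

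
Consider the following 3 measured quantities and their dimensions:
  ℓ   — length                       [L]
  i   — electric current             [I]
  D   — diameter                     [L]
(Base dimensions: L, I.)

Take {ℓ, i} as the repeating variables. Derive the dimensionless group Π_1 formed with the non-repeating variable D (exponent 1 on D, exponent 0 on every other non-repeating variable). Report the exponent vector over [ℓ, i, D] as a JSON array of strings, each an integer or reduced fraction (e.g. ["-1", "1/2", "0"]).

Dimensional matrix (L×I by ℓ×i×D):
  L: [ 1  0  1]
  I: [ 0  1  0]
RREF → pivots at {ℓ,i} ⇒ r = 2
Repeat: ℓ,i; free: D
RREF:
  r0: [   1    0    1]
  r1: [   0    1    0]
Fix exponent of D at 1; solve each RREF row for its pivot's exponent:
  r0: exp(ℓ) + (1)·1 = 0 ⇒ exp(ℓ) = -1
  r1: exp(i) + (0)·1 = 0 ⇒ exp(i) = 0
Π_1 = ℓ^-1 · D

["-1", "0", "1"]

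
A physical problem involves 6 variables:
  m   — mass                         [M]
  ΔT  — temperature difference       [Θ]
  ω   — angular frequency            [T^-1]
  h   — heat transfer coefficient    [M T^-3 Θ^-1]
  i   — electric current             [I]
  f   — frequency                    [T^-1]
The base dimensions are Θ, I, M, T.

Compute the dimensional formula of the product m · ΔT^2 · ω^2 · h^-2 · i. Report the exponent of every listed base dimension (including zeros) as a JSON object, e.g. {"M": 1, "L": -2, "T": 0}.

{"Θ": 4, "I": 1, "M": -1, "T": 4}

Dimensional matrix (Θ×I×M×T by m×ΔT×ω×h×i×f):
  Θ: [ 0  1  0 -1  0  0]
  I: [ 0  0  0  0  1  0]
  M: [ 1  0  0  1  0  0]
  T: [ 0  0 -1 -3  0 -1]
  [Θ]: (1)·0+(2)·1+(2)·0+(-2)·-1+(1)·0 = 4
  [I]: (1)·0+(2)·0+(2)·0+(-2)·0+(1)·1 = 1
  [M]: (1)·1+(2)·0+(2)·0+(-2)·1+(1)·0 = -1
  [T]: (1)·0+(2)·0+(2)·-1+(-2)·-3+(1)·0 = 4
⇒ Θ^4 I M^-1 T^4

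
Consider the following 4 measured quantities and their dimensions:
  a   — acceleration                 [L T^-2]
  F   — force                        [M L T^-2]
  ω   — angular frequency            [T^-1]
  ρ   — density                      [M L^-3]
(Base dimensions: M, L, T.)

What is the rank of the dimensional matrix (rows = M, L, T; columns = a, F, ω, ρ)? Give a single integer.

Exponent matrix [M,L,T] × [a,F,ω,ρ]:
  M: [ 0  1  0  1]
  L: [ 1  1  0 -3]
  T: [-2 -2 -1  0]
RREF → pivots at {a,F,ω} ⇒ r = 3

3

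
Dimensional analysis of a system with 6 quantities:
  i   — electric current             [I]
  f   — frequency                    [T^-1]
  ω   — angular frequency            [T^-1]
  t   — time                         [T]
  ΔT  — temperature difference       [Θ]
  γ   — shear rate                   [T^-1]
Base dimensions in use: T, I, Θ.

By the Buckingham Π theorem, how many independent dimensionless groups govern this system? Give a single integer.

Dimensional matrix (T×I×Θ by i×f×ω×t×ΔT×γ):
  T: [ 0 -1 -1  1  0 -1]
  I: [ 1  0  0  0  0  0]
  Θ: [ 0  0  0  0  1  0]
Row reduction gives pivot columns i,f,ΔT; rank = 3
Π count = n − r = 6 − 3 = 3

3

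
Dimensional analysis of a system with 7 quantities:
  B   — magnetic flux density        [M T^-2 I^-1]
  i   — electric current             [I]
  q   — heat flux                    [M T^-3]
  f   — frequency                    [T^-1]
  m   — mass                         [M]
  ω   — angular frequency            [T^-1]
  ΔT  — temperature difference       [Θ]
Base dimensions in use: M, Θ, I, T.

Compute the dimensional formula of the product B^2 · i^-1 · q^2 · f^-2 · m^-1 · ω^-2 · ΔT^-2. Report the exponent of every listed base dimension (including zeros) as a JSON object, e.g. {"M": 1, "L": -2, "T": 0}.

Write exponents as rows M,Θ,I,T / cols B,i,q,f,m,ω,ΔT:
  M: [ 1  0  1  0  1  0  0]
  Θ: [ 0  0  0  0  0  0  1]
  I: [-1  1  0  0  0  0  0]
  T: [-2  0 -3 -1  0 -1  0]
  [M]: (2)·1+(-1)·0+(2)·1+(-2)·0+(-1)·1+(-2)·0+(-2)·0 = 3
  [Θ]: (2)·0+(-1)·0+(2)·0+(-2)·0+(-1)·0+(-2)·0+(-2)·1 = -2
  [I]: (2)·-1+(-1)·1+(2)·0+(-2)·0+(-1)·0+(-2)·0+(-2)·0 = -3
  [T]: (2)·-2+(-1)·0+(2)·-3+(-2)·-1+(-1)·0+(-2)·-1+(-2)·0 = -6
⇒ M^3 Θ^-2 I^-3 T^-6

{"M": 3, "Θ": -2, "I": -3, "T": -6}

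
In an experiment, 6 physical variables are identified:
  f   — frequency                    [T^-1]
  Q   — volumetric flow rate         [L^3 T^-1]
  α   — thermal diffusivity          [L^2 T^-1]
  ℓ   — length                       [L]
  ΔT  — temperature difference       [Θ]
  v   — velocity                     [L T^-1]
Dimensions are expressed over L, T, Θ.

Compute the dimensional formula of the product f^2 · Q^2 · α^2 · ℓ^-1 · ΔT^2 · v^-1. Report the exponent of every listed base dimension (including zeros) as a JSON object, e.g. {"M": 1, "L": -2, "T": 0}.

Dimensional matrix (L×T×Θ by f×Q×α×ℓ×ΔT×v):
  L: [ 0  3  2  1  0  1]
  T: [-1 -1 -1  0  0 -1]
  Θ: [ 0  0  0  0  1  0]
  [L]: (2)·0+(2)·3+(2)·2+(-1)·1+(2)·0+(-1)·1 = 8
  [T]: (2)·-1+(2)·-1+(2)·-1+(-1)·0+(2)·0+(-1)·-1 = -5
  [Θ]: (2)·0+(2)·0+(2)·0+(-1)·0+(2)·1+(-1)·0 = 2
⇒ L^8 T^-5 Θ^2

{"L": 8, "T": -5, "Θ": 2}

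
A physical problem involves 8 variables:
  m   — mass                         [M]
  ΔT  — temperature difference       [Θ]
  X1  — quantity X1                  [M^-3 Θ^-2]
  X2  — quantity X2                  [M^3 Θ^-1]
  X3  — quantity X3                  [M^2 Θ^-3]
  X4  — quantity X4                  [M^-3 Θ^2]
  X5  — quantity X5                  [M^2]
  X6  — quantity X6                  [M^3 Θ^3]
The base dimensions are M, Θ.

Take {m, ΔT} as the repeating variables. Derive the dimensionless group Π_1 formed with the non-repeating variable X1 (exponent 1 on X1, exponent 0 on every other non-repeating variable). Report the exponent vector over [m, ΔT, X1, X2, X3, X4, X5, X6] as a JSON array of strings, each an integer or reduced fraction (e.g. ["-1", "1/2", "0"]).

["3", "2", "1", "0", "0", "0", "0", "0"]

Exponent matrix [M,Θ] × [m,ΔT,X1,X2,X3,X4,X5,X6]:
  M: [ 1  0 -3  3  2 -3  2  3]
  Θ: [ 0  1 -2 -1 -3  2  0  3]
Echelon form has 2 nonzero rows (pivots: m,ΔT)
Repeat: m,ΔT; free: X1,X2,X3,X4,X5,X6
RREF:
  r0: [   1    0   -3    3    2   -3    2    3]
  r1: [   0    1   -2   -1   -3    2    0    3]
Fix exponent of X1 at 1, X2 at 0, X3 at 0, X4 at 0, X5 at 0, X6 at 0; solve each RREF row for its pivot's exponent:
  r0: exp(m) + (-3)·1 = 0 ⇒ exp(m) = 3
  r1: exp(ΔT) + (-2)·1 = 0 ⇒ exp(ΔT) = 2
Π_1 = m^3 · ΔT^2 · X1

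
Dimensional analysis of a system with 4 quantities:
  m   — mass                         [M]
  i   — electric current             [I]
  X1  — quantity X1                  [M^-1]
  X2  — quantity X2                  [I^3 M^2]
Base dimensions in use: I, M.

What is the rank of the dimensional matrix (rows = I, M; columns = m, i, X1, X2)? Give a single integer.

2

Write exponents as rows I,M / cols m,i,X1,X2:
  I: [ 0  1  0  3]
  M: [ 1  0 -1  2]
RREF → pivots at {m,i} ⇒ r = 2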